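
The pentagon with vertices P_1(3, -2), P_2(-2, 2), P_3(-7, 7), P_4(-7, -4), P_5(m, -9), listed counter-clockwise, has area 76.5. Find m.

-8

Write out the shoelace sum; only the two edges meeting at P_5 involve m:
2·Area = [((-7)·(-9) − m·(-4)) + (m·(-2) − 3·(-9))] + 79
       = 2·m + 169 = 153
⇒ m = -8.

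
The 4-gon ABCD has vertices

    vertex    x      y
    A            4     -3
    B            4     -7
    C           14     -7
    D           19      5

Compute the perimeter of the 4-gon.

|AB| = √((0)² + (-4)²) = √16 = 4
|BC| = √((10)² + (0)²) = √100 = 10
|CD| = √((5)² + (12)²) = √169 = 13
|DA| = √((-15)² + (-8)²) = √289 = 17
Perimeter = 4 + 10 + 13 + 17 = 44.

44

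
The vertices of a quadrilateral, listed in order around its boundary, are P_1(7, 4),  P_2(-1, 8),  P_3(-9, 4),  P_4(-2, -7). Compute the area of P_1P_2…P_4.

120

Σ = (60) + (68) + (71) + (41) = 240
Area = |Σ|/2 = 120.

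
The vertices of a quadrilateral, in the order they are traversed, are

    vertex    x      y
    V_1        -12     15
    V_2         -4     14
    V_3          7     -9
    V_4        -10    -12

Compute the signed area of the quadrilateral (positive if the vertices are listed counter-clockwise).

Apply the shoelace formula: 2A = Σ (x_i·y_{i+1} − x_{i+1}·y_i), indices taken mod 4.
Σ = (-108) + (-62) + (-174) + (-294) = -638
Signed area = Σ/2 = -319 (negative ⇒ clockwise traversal).

-319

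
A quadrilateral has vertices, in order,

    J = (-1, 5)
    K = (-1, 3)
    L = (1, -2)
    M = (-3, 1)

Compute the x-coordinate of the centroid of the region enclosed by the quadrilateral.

-31/27

Apply the shoelace (surveyor's) formula. First the cross-terms c_i = x_i·y_{i+1} − x_{i+1}·y_i:
  2, -1, -5, -14  ⇒  2A = -18, A = -9.
Then Σ (x_i + x_{i+1})·c_i = 62, so x̄ = 62 / (6·(-9)) = -31/27.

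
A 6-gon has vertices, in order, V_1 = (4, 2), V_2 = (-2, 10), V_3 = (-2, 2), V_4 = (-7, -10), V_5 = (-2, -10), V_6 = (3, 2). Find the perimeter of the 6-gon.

|V_1V_2| = √((-6)² + (8)²) = √100 = 10
|V_2V_3| = √((0)² + (-8)²) = √64 = 8
|V_3V_4| = √((-5)² + (-12)²) = √169 = 13
|V_4V_5| = √((5)² + (0)²) = √25 = 5
|V_5V_6| = √((5)² + (12)²) = √169 = 13
|V_6V_1| = √((1)² + (0)²) = √1 = 1
Perimeter = 10 + 8 + 13 + 5 + 13 + 1 = 50.

50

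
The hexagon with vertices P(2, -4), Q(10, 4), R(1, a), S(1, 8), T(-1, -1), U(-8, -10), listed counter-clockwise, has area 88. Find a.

Write out the shoelace sum; only the two edges meeting at R involve a:
2·Area = [(10·a − 1·4) + (1·8 − 1·a)] + 109
       = 9·a + 113 = 176
⇒ a = 7.

7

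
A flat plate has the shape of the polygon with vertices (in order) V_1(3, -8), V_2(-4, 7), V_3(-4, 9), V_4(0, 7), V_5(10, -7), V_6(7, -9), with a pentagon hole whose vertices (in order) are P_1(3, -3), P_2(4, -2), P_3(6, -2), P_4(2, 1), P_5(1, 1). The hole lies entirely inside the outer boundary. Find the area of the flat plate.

Outer boundary:
Apply Gauss's area formula: 2A = Σ (x_i·y_{i+1} − x_{i+1}·y_i), indices taken mod 6.
Cross-terms: -11, -8, -28, -70, -41, -29  ⇒  Σ = -187
Area = |Σ|/2 = 93.5.
Hole:
Apply Gauss's area formula: 2A = Σ (x_i·y_{i+1} − x_{i+1}·y_i), indices taken mod 5.
Σ = (6) + (4) + (10) + (1) + (-6) = 15
Area = |Σ|/2 = 7.5.
Net area = 93.5 − 7.5 = 86.

86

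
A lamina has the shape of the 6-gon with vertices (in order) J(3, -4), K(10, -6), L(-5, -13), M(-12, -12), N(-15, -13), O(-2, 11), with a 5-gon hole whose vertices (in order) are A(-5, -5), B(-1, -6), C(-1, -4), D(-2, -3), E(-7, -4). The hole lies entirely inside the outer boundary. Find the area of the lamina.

Outer boundary:
Σ = (22) + (-160) + (-96) + (-24) + (-191) + (-25) = -474
Area = |Σ|/2 = 237.
Hole:
Apply the shoelace (surveyor's) formula: 2A = Σ (x_i·y_{i+1} − x_{i+1}·y_i), indices taken mod 5.
Cross-terms: 25, -2, -5, -13, 15  ⇒  Σ = 20
Area = |Σ|/2 = 10.
Net area = 237 − 10 = 227.

227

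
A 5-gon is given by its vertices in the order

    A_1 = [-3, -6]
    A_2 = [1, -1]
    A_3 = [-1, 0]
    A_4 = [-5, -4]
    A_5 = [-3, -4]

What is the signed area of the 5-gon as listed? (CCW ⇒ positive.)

13

Apply Gauss's area formula: 2A = Σ (x_i·y_{i+1} − x_{i+1}·y_i), indices taken mod 5.
Σ = (9) + (-1) + (4) + (8) + (6) = 26
Signed area = Σ/2 = 13 (positive ⇒ counter-clockwise traversal).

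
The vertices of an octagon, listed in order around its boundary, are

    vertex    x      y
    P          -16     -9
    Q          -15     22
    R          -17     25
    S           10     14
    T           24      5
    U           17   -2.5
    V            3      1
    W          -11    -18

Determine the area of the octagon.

Cross-terms: -487, -1, -488, -286, -145, 24.5, -43, -189  ⇒  Σ = -1614.5
Area = |Σ|/2 = 807.25.

807.25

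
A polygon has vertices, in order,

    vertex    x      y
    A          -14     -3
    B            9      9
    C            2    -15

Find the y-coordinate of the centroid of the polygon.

-3

Apply the surveyor's formula. First the cross-terms c_i = x_i·y_{i+1} − x_{i+1}·y_i:
  -99, -153, -216  ⇒  2A = -468, A = -234.
Then Σ (y_i + y_{i+1})·c_i = 4212, so ȳ = 4212 / (6·(-234)) = -3.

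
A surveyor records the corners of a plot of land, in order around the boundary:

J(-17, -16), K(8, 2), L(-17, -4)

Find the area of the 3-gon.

J→K: (-17)(2) − (8)(-16) = 94
K→L: (8)(-4) − (-17)(2) = 2
L→J: (-17)(-16) − (-17)(-4) = 204
Σ = 300
Area = |Σ|/2 = 150.

150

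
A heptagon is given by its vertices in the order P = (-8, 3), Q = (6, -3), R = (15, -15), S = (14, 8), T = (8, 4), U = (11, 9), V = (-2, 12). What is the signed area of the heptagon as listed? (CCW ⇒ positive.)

P→Q: (-8)(-3) − (6)(3) = 6
Q→R: (6)(-15) − (15)(-3) = -45
R→S: (15)(8) − (14)(-15) = 330
S→T: (14)(4) − (8)(8) = -8
T→U: (8)(9) − (11)(4) = 28
U→V: (11)(12) − (-2)(9) = 150
V→P: (-2)(3) − (-8)(12) = 90
Σ = 551
Signed area = Σ/2 = 275.5 (positive ⇒ counter-clockwise traversal).

275.5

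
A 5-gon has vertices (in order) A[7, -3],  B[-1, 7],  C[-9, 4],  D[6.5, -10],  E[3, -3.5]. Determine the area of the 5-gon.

Cross-terms: 46, 59, 64, 7.25, 15.5  ⇒  Σ = 191.75
Area = |Σ|/2 = 95.875.

95.875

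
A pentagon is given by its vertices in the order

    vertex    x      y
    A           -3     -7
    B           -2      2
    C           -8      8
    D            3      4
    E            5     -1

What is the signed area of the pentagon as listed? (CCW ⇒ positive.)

Apply the shoelace formula: 2A = Σ (x_i·y_{i+1} − x_{i+1}·y_i), indices taken mod 5.
Σ = (-20) + (0) + (-56) + (-23) + (-38) = -137
Signed area = Σ/2 = -68.5 (negative ⇒ clockwise traversal).

-68.5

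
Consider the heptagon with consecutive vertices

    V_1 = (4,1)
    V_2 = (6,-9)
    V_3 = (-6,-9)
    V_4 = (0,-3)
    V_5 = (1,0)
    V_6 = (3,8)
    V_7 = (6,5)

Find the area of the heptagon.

Apply the shoelace (surveyor's) formula: 2A = Σ (x_i·y_{i+1} − x_{i+1}·y_i), indices taken mod 7.
V_1→V_2: (4)(-9) − (6)(1) = -42
V_2→V_3: (6)(-9) − (-6)(-9) = -108
V_3→V_4: (-6)(-3) − (0)(-9) = 18
V_4→V_5: (0)(0) − (1)(-3) = 3
V_5→V_6: (1)(8) − (3)(0) = 8
V_6→V_7: (3)(5) − (6)(8) = -33
V_7→V_1: (6)(1) − (4)(5) = -14
Σ = -168
Area = |Σ|/2 = 84.

84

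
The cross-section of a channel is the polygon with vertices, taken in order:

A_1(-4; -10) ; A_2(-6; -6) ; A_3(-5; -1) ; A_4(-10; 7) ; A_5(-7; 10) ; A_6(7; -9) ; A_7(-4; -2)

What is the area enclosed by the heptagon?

Σ = (-36) + (-24) + (-45) + (-51) + (-7) + (-50) + (32) = -181
Area = |Σ|/2 = 90.5.

90.5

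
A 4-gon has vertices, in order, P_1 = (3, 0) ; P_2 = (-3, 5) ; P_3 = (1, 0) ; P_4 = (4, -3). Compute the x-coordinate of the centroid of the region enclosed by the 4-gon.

29/24

Apply the shoelace formula. First the cross-terms c_i = x_i·y_{i+1} − x_{i+1}·y_i:
  15, -5, -3, 9  ⇒  2A = 16, A = 8.
Then Σ (x_i + x_{i+1})·c_i = 58, so x̄ = 58 / (6·8) = 29/24.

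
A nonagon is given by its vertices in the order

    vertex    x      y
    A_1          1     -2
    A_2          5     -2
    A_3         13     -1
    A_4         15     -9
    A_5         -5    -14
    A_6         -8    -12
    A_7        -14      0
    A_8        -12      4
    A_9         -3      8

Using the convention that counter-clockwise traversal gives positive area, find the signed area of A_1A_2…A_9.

Σ = (8) + (21) + (-102) + (-255) + (-52) + (-168) + (-56) + (-84) + (-2) = -690
Signed area = Σ/2 = -345 (negative ⇒ clockwise traversal).

-345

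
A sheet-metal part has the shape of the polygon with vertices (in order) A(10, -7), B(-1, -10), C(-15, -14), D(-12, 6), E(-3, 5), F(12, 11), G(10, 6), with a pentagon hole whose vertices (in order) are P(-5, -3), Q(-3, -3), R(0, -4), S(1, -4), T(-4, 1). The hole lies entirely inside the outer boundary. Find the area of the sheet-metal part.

390

Outer boundary:
A→B: (10)(-10) − (-1)(-7) = -107
B→C: (-1)(-14) − (-15)(-10) = -136
C→D: (-15)(6) − (-12)(-14) = -258
D→E: (-12)(5) − (-3)(6) = -42
E→F: (-3)(11) − (12)(5) = -93
F→G: (12)(6) − (10)(11) = -38
G→A: (10)(-7) − (10)(6) = -130
Σ = -804
Area = |Σ|/2 = 402.
Hole:
Σ = (6) + (12) + (4) + (-15) + (17) = 24
Area = |Σ|/2 = 12.
Net area = 402 − 12 = 390.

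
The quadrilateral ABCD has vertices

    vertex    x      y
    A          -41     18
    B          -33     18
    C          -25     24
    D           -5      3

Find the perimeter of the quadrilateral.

86

|AB| = √((8)² + (0)²) = √64 = 8
|BC| = √((8)² + (6)²) = √100 = 10
|CD| = √((20)² + (-21)²) = √841 = 29
|DA| = √((-36)² + (15)²) = √1521 = 39
Perimeter = 8 + 10 + 29 + 39 = 86.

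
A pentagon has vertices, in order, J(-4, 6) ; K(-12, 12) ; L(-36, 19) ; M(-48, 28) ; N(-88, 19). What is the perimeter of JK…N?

|JK| = √((-8)² + (6)²) = √100 = 10
|KL| = √((-24)² + (7)²) = √625 = 25
|LM| = √((-12)² + (9)²) = √225 = 15
|MN| = √((-40)² + (-9)²) = √1681 = 41
|NJ| = √((84)² + (-13)²) = √7225 = 85
Perimeter = 10 + 25 + 15 + 41 + 85 = 176.

176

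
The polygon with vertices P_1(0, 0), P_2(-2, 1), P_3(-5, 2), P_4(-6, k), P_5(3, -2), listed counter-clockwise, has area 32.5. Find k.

The doubled signed area Σ (x_i y_{i+1} − x_{i+1} y_i) is linear in k.
With k=0 it equals 25; the coefficient of k is -8 (from the two edges through P_4).
So -8·k + 25 = 2·32.5 = 65 ⇒ k = -5.

-5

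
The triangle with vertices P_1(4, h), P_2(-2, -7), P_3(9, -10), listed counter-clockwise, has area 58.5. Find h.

2

Write out the shoelace sum; only the two edges meeting at P_1 involve h:
2·Area = [(9·h − 4·(-10)) + (4·(-7) − (-2)·h)] + 83
       = 11·h + 95 = 117
⇒ h = 2.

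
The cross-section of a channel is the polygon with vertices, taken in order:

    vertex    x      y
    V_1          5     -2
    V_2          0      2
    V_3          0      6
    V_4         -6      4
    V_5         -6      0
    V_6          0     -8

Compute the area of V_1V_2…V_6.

Σ = (10) + (0) + (36) + (24) + (48) + (40) = 158
Area = |Σ|/2 = 79.

79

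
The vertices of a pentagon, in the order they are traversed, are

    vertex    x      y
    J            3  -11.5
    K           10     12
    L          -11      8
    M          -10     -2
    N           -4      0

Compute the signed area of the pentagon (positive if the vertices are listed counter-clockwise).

251.5

Apply the surveyor's formula: 2A = Σ (x_i·y_{i+1} − x_{i+1}·y_i), indices taken mod 5.
Σ = (151) + (212) + (102) + (-8) + (46) = 503
Signed area = Σ/2 = 251.5 (positive ⇒ counter-clockwise traversal).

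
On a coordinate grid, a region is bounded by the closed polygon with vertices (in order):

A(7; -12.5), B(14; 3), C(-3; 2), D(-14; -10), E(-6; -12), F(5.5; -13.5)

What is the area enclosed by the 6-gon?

285.875

Apply the shoelace (surveyor's) formula: 2A = Σ (x_i·y_{i+1} − x_{i+1}·y_i), indices taken mod 6.
Σ = (196) + (37) + (58) + (108) + (147) + (25.75) = 571.75
Area = |Σ|/2 = 285.875.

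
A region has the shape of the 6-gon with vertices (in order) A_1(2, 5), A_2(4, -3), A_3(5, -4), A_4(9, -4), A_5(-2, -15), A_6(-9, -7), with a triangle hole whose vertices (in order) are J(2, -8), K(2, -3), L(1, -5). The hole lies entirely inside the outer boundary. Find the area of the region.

Outer boundary:
Σ = (-26) + (-1) + (16) + (-143) + (-121) + (-31) = -306
Area = |Σ|/2 = 153.
Hole:
Σ = (10) + (-7) + (2) = 5
Area = |Σ|/2 = 2.5.
Net area = 153 − 2.5 = 150.5.

150.5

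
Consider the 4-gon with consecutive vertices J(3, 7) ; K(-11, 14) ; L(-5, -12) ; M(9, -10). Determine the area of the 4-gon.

286

Cross-terms: 119, 202, 158, 93  ⇒  Σ = 572
Area = |Σ|/2 = 286.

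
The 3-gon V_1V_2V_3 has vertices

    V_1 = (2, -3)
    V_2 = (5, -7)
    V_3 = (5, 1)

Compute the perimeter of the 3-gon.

18

|V_1V_2| = √((3)² + (-4)²) = √25 = 5
|V_2V_3| = √((0)² + (8)²) = √64 = 8
|V_3V_1| = √((-3)² + (-4)²) = √25 = 5
Perimeter = 5 + 8 + 5 = 18.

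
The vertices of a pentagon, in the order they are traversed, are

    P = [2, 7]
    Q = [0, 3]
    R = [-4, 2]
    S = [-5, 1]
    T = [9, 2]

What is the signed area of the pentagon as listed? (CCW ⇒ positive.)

32

Apply the shoelace formula: 2A = Σ (x_i·y_{i+1} − x_{i+1}·y_i), indices taken mod 5.
Σ = (6) + (12) + (6) + (-19) + (59) = 64
Signed area = Σ/2 = 32 (positive ⇒ counter-clockwise traversal).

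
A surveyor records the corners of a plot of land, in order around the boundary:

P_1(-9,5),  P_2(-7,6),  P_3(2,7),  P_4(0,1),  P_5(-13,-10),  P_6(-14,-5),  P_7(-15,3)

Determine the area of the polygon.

152.5

Σ = (-19) + (-61) + (2) + (13) + (-75) + (-117) + (-48) = -305
Area = |Σ|/2 = 152.5.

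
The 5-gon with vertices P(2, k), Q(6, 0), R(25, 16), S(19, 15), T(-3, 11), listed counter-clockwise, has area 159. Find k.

Write out the shoelace sum; only the two edges meeting at P involve k:
2·Area = [((-3)·k − 2·11) + (2·0 − 6·k)] + 421
       = -9·k + 399 = 318
⇒ k = 9.

9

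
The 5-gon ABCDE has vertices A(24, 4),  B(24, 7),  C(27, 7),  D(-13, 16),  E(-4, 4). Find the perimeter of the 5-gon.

90

|AB| = √((0)² + (3)²) = √9 = 3
|BC| = √((3)² + (0)²) = √9 = 3
|CD| = √((-40)² + (9)²) = √1681 = 41
|DE| = √((9)² + (-12)²) = √225 = 15
|EA| = √((28)² + (0)²) = √784 = 28
Perimeter = 3 + 3 + 41 + 15 + 28 = 90.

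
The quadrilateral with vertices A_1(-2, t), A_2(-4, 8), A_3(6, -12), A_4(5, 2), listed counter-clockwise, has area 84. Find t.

The doubled signed area Σ (x_i y_{i+1} − x_{i+1} y_i) is linear in t.
With t=0 it equals 60; the coefficient of t is 9 (from the two edges through A_1).
So 9·t + 60 = 2·84 = 168 ⇒ t = 12.

12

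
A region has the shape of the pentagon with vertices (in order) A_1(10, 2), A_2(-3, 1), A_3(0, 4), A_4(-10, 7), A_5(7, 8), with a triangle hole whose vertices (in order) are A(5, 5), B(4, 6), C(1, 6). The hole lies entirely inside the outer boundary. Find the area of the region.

74

Outer boundary:
A_1→A_2: (10)(1) − (-3)(2) = 16
A_2→A_3: (-3)(4) − (0)(1) = -12
A_3→A_4: (0)(7) − (-10)(4) = 40
A_4→A_5: (-10)(8) − (7)(7) = -129
A_5→A_1: (7)(2) − (10)(8) = -66
Σ = -151
Area = |Σ|/2 = 75.5.
Hole:
A→B: (5)(6) − (4)(5) = 10
B→C: (4)(6) − (1)(6) = 18
C→A: (1)(5) − (5)(6) = -25
Σ = 3
Area = |Σ|/2 = 1.5.
Net area = 75.5 − 1.5 = 74.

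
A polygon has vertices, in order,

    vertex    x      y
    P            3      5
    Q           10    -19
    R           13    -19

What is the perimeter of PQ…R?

|PQ| = √((7)² + (-24)²) = √625 = 25
|QR| = √((3)² + (0)²) = √9 = 3
|RP| = √((-10)² + (24)²) = √676 = 26
Perimeter = 25 + 3 + 26 = 54.

54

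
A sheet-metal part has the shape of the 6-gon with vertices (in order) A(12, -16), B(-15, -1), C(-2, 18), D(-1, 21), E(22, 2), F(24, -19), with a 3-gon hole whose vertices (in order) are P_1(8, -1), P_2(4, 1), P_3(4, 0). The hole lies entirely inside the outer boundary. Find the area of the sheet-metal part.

Outer boundary:
Apply the shoelace formula: 2A = Σ (x_i·y_{i+1} − x_{i+1}·y_i), indices taken mod 6.
Σ = (-252) + (-272) + (-24) + (-464) + (-466) + (-156) = -1634
Area = |Σ|/2 = 817.
Hole:
Σ = (12) + (-4) + (-4) = 4
Area = |Σ|/2 = 2.
Net area = 817 − 2 = 815.

815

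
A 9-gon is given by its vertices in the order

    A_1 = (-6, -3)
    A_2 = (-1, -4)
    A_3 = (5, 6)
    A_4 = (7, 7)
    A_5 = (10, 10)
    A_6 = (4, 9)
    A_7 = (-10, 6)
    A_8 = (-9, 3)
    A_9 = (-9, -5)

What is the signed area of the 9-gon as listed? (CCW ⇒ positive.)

142.5

Σ = (21) + (14) + (-7) + (0) + (50) + (114) + (24) + (72) + (-3) = 285
Signed area = Σ/2 = 142.5 (positive ⇒ counter-clockwise traversal).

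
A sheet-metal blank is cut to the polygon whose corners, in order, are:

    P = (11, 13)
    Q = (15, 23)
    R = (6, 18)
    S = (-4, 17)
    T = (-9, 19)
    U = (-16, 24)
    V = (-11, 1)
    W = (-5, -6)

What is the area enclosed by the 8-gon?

424.5

P→Q: (11)(23) − (15)(13) = 58
Q→R: (15)(18) − (6)(23) = 132
R→S: (6)(17) − (-4)(18) = 174
S→T: (-4)(19) − (-9)(17) = 77
T→U: (-9)(24) − (-16)(19) = 88
U→V: (-16)(1) − (-11)(24) = 248
V→W: (-11)(-6) − (-5)(1) = 71
W→P: (-5)(13) − (11)(-6) = 1
Σ = 849
Area = |Σ|/2 = 424.5.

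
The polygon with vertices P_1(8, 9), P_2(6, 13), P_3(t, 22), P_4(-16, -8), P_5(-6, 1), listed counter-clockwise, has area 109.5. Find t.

The doubled signed area Σ (x_i y_{i+1} − x_{i+1} y_i) is linear in t.
With t=0 it equals 408; the coefficient of t is -21 (from the two edges through P_3).
So -21·t + 408 = 2·109.5 = 219 ⇒ t = 9.

9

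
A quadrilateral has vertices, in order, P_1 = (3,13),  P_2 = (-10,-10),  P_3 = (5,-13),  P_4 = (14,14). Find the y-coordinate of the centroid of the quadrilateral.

2/21

Apply the surveyor's formula. First the cross-terms c_i = x_i·y_{i+1} − x_{i+1}·y_i:
  100, 180, 252, 140  ⇒  2A = 672, A = 336.
Then Σ (y_i + y_{i+1})·c_i = 192, so ȳ = 192 / (6·336) = 2/21.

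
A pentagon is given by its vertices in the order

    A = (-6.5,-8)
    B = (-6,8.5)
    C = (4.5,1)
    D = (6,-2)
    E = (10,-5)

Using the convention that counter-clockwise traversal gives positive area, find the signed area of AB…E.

-142.5

Apply the surveyor's formula: 2A = Σ (x_i·y_{i+1} − x_{i+1}·y_i), indices taken mod 5.
A→B: (-6.5)(8.5) − (-6)(-8) = -103.25
B→C: (-6)(1) − (4.5)(8.5) = -44.25
C→D: (4.5)(-2) − (6)(1) = -15
D→E: (6)(-5) − (10)(-2) = -10
E→A: (10)(-8) − (-6.5)(-5) = -112.5
Σ = -285
Signed area = Σ/2 = -142.5 (negative ⇒ clockwise traversal).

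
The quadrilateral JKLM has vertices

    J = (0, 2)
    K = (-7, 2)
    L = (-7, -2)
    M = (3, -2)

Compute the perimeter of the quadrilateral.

26

|JK| = √((-7)² + (0)²) = √49 = 7
|KL| = √((0)² + (-4)²) = √16 = 4
|LM| = √((10)² + (0)²) = √100 = 10
|MJ| = √((-3)² + (4)²) = √25 = 5
Perimeter = 7 + 4 + 10 + 5 = 26.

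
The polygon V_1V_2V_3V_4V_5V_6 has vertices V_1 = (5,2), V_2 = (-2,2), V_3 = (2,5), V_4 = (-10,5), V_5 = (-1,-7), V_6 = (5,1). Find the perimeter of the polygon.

50

|V_1V_2| = √((-7)² + (0)²) = √49 = 7
|V_2V_3| = √((4)² + (3)²) = √25 = 5
|V_3V_4| = √((-12)² + (0)²) = √144 = 12
|V_4V_5| = √((9)² + (-12)²) = √225 = 15
|V_5V_6| = √((6)² + (8)²) = √100 = 10
|V_6V_1| = √((0)² + (1)²) = √1 = 1
Perimeter = 7 + 5 + 12 + 15 + 10 + 1 = 50.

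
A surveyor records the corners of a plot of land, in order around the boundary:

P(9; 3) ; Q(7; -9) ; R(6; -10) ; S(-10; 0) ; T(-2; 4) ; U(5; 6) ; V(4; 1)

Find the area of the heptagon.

153

Σ = (-102) + (-16) + (-100) + (-40) + (-32) + (-19) + (3) = -306
Area = |Σ|/2 = 153.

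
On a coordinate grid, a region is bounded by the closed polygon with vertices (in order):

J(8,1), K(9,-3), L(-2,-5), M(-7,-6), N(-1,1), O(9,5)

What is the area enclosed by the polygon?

Apply Gauss's area formula: 2A = Σ (x_i·y_{i+1} − x_{i+1}·y_i), indices taken mod 6.
Cross-terms: -33, -51, -23, -13, -14, -31  ⇒  Σ = -165
Area = |Σ|/2 = 82.5.

82.5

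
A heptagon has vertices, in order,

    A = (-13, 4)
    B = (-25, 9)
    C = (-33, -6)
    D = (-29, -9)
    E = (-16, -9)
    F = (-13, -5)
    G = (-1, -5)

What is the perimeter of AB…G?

|AB| = √((-12)² + (5)²) = √169 = 13
|BC| = √((-8)² + (-15)²) = √289 = 17
|CD| = √((4)² + (-3)²) = √25 = 5
|DE| = √((13)² + (0)²) = √169 = 13
|EF| = √((3)² + (4)²) = √25 = 5
|FG| = √((12)² + (0)²) = √144 = 12
|GA| = √((-12)² + (9)²) = √225 = 15
Perimeter = 13 + 17 + 5 + 13 + 5 + 12 + 15 = 80.

80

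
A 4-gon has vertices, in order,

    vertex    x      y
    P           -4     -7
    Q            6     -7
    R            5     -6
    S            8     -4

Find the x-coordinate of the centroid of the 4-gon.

41/15

Apply the surveyor's formula. First the cross-terms c_i = x_i·y_{i+1} − x_{i+1}·y_i:
  70, -1, 28, -72  ⇒  2A = 25, A = 12.5.
Then Σ (x_i + x_{i+1})·c_i = 205, so x̄ = 205 / (6·12.5) = 41/15.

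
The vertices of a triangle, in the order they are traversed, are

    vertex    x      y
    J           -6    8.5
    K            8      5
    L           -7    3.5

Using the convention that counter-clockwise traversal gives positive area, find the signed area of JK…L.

Apply the shoelace formula: 2A = Σ (x_i·y_{i+1} − x_{i+1}·y_i), indices taken mod 3.
Cross-terms: -98, 63, -38.5  ⇒  Σ = -73.5
Signed area = Σ/2 = -36.75 (negative ⇒ clockwise traversal).

-36.75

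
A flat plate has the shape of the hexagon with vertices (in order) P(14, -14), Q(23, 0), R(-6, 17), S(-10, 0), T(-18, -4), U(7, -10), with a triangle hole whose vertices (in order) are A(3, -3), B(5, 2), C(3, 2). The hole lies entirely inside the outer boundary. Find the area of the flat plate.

581.5

Outer boundary:
Cross-terms: 322, 391, 170, 40, 208, 42  ⇒  Σ = 1173
Area = |Σ|/2 = 586.5.
Hole:
Apply the shoelace formula: 2A = Σ (x_i·y_{i+1} − x_{i+1}·y_i), indices taken mod 3.
Σ = (21) + (4) + (-15) = 10
Area = |Σ|/2 = 5.
Net area = 586.5 − 5 = 581.5.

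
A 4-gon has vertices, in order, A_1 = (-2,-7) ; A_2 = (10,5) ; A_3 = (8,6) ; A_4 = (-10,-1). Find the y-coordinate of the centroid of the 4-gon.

-23/75

Apply the surveyor's formula. First the cross-terms c_i = x_i·y_{i+1} − x_{i+1}·y_i:
  60, 20, 52, 68  ⇒  2A = 200, A = 100.
Then Σ (y_i + y_{i+1})·c_i = -184, so ȳ = -184 / (6·100) = -23/75.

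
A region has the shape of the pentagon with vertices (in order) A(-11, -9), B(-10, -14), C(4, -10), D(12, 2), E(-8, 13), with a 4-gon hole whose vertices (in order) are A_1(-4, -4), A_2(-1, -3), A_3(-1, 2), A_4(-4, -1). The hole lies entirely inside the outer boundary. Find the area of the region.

Outer boundary:
Apply Gauss's area formula: 2A = Σ (x_i·y_{i+1} − x_{i+1}·y_i), indices taken mod 5.
Σ = (64) + (156) + (128) + (172) + (215) = 735
Area = |Σ|/2 = 367.5.
Hole:
Apply Gauss's area formula: 2A = Σ (x_i·y_{i+1} − x_{i+1}·y_i), indices taken mod 4.
Σ = (8) + (-5) + (9) + (12) = 24
Area = |Σ|/2 = 12.
Net area = 367.5 − 12 = 355.5.

355.5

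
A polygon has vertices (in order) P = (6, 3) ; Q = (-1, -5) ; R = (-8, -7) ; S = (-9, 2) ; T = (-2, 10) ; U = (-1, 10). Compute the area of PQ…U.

Σ = (-27) + (-33) + (-79) + (-86) + (-10) + (-63) = -298
Area = |Σ|/2 = 149.

149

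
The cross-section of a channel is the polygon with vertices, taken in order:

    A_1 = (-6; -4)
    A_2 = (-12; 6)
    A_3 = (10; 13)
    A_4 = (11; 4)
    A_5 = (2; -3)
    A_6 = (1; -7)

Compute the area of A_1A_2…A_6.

250.5

Apply the surveyor's formula: 2A = Σ (x_i·y_{i+1} − x_{i+1}·y_i), indices taken mod 6.
Σ = (-84) + (-216) + (-103) + (-41) + (-11) + (-46) = -501
Area = |Σ|/2 = 250.5.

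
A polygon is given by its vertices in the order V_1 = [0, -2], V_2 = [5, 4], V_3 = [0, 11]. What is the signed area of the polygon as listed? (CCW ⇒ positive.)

32.5

Apply the surveyor's formula: 2A = Σ (x_i·y_{i+1} − x_{i+1}·y_i), indices taken mod 3.
Cross-terms: 10, 55, 0  ⇒  Σ = 65
Signed area = Σ/2 = 32.5 (positive ⇒ counter-clockwise traversal).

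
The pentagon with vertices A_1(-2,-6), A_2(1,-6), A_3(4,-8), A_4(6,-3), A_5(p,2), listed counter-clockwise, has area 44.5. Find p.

The doubled signed area Σ (x_i y_{i+1} − x_{i+1} y_i) is linear in p.
With p=0 it equals 86; the coefficient of p is -3 (from the two edges through A_5).
So -3·p + 86 = 2·44.5 = 89 ⇒ p = -1.

-1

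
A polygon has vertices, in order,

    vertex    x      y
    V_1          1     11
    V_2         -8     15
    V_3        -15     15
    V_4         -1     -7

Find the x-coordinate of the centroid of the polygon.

-1264/243

Apply Gauss's area formula. First the cross-terms c_i = x_i·y_{i+1} − x_{i+1}·y_i:
  103, 105, 120, -4  ⇒  2A = 324, A = 162.
Then Σ (x_i + x_{i+1})·c_i = -5056, so x̄ = -5056 / (6·162) = -1264/243.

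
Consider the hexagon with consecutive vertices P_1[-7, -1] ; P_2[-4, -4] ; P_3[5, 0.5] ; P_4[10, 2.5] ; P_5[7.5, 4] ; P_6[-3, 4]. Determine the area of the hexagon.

71.875

Apply the shoelace formula: 2A = Σ (x_i·y_{i+1} − x_{i+1}·y_i), indices taken mod 6.
P_1→P_2: (-7)(-4) − (-4)(-1) = 24
P_2→P_3: (-4)(0.5) − (5)(-4) = 18
P_3→P_4: (5)(2.5) − (10)(0.5) = 7.5
P_4→P_5: (10)(4) − (7.5)(2.5) = 21.25
P_5→P_6: (7.5)(4) − (-3)(4) = 42
P_6→P_1: (-3)(-1) − (-7)(4) = 31
Σ = 143.75
Area = |Σ|/2 = 71.875.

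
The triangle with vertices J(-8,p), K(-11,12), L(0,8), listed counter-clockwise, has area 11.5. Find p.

13

The doubled signed area Σ (x_i y_{i+1} − x_{i+1} y_i) is linear in p.
With p=0 it equals -120; the coefficient of p is 11 (from the two edges through J).
So 11·p + -120 = 2·11.5 = 23 ⇒ p = 13.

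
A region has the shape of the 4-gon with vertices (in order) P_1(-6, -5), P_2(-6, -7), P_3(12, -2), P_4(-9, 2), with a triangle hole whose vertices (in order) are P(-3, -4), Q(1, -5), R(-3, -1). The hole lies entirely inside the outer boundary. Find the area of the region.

Outer boundary:
Apply the shoelace formula: 2A = Σ (x_i·y_{i+1} − x_{i+1}·y_i), indices taken mod 4.
Σ = (12) + (96) + (6) + (57) = 171
Area = |Σ|/2 = 85.5.
Hole:
Σ = (19) + (-16) + (9) = 12
Area = |Σ|/2 = 6.
Net area = 85.5 − 6 = 79.5.

79.5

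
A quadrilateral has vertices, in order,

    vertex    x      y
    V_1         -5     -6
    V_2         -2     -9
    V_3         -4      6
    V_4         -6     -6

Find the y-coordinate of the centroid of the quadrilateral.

Apply the shoelace (surveyor's) formula. First the cross-terms c_i = x_i·y_{i+1} − x_{i+1}·y_i:
  33, -48, 60, 6  ⇒  2A = 51, A = 25.5.
Then Σ (y_i + y_{i+1})·c_i = -423, so ȳ = -423 / (6·25.5) = -47/17.

-47/17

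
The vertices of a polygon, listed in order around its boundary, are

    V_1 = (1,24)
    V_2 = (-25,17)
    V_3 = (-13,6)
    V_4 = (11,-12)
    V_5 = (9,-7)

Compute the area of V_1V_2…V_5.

Apply the surveyor's formula: 2A = Σ (x_i·y_{i+1} − x_{i+1}·y_i), indices taken mod 5.
Σ = (617) + (71) + (90) + (31) + (223) = 1032
Area = |Σ|/2 = 516.

516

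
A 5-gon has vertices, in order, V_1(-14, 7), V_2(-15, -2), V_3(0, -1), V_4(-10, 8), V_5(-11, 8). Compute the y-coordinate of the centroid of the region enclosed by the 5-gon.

Apply the shoelace formula. First the cross-terms c_i = x_i·y_{i+1} − x_{i+1}·y_i:
  133, 15, -10, 8, 35  ⇒  2A = 181, A = 90.5.
Then Σ (y_i + y_{i+1})·c_i = 1203, so ȳ = 1203 / (6·90.5) = 401/181.

401/181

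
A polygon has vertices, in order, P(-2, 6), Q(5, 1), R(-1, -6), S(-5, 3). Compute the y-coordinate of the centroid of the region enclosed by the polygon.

Apply the surveyor's formula. First the cross-terms c_i = x_i·y_{i+1} − x_{i+1}·y_i:
  -32, -29, -33, -24  ⇒  2A = -118, A = -59.
Then Σ (y_i + y_{i+1})·c_i = -196, so ȳ = -196 / (6·(-59)) = 98/177.

98/177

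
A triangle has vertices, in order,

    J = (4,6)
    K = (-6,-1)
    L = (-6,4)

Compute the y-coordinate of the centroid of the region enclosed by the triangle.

3

Apply the shoelace formula. First the cross-terms c_i = x_i·y_{i+1} − x_{i+1}·y_i:
  32, -30, -52  ⇒  2A = -50, A = -25.
Then Σ (y_i + y_{i+1})·c_i = -450, so ȳ = -450 / (6·(-25)) = 3.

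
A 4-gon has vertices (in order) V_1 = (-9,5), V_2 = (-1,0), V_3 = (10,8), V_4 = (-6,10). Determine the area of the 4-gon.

Cross-terms: 5, -8, 148, 60  ⇒  Σ = 205
Area = |Σ|/2 = 102.5.

102.5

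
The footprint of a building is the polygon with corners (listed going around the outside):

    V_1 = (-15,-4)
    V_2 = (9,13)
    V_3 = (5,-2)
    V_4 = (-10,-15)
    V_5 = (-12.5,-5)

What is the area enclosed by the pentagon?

Apply the surveyor's formula: 2A = Σ (x_i·y_{i+1} − x_{i+1}·y_i), indices taken mod 5.
V_1→V_2: (-15)(13) − (9)(-4) = -159
V_2→V_3: (9)(-2) − (5)(13) = -83
V_3→V_4: (5)(-15) − (-10)(-2) = -95
V_4→V_5: (-10)(-5) − (-12.5)(-15) = -137.5
V_5→V_1: (-12.5)(-4) − (-15)(-5) = -25
Σ = -499.5
Area = |Σ|/2 = 249.75.

249.75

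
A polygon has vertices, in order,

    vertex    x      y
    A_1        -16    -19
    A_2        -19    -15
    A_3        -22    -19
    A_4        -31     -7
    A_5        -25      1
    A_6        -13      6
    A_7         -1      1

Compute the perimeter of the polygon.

86

|A_1A_2| = √((-3)² + (4)²) = √25 = 5
|A_2A_3| = √((-3)² + (-4)²) = √25 = 5
|A_3A_4| = √((-9)² + (12)²) = √225 = 15
|A_4A_5| = √((6)² + (8)²) = √100 = 10
|A_5A_6| = √((12)² + (5)²) = √169 = 13
|A_6A_7| = √((12)² + (-5)²) = √169 = 13
|A_7A_1| = √((-15)² + (-20)²) = √625 = 25
Perimeter = 5 + 5 + 15 + 10 + 13 + 13 + 25 = 86.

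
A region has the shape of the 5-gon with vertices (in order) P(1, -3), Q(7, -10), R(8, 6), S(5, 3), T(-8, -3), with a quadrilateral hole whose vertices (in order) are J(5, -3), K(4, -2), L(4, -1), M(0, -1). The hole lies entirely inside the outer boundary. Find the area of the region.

78

Outer boundary:
Apply the shoelace formula: 2A = Σ (x_i·y_{i+1} − x_{i+1}·y_i), indices taken mod 5.
Σ = (11) + (122) + (-6) + (9) + (27) = 163
Area = |Σ|/2 = 81.5.
Hole:
Σ = (2) + (4) + (-4) + (5) = 7
Area = |Σ|/2 = 3.5.
Net area = 81.5 − 3.5 = 78.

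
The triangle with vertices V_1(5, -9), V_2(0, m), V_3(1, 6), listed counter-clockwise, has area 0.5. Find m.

The doubled signed area Σ (x_i y_{i+1} − x_{i+1} y_i) is linear in m.
With m=0 it equals -39; the coefficient of m is 4 (from the two edges through V_2).
So 4·m + -39 = 2·0.5 = 1 ⇒ m = 10.

10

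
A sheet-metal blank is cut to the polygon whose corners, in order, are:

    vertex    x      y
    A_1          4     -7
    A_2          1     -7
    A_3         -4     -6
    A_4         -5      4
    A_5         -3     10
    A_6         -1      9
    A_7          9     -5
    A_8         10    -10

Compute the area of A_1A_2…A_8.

Apply the shoelace (surveyor's) formula: 2A = Σ (x_i·y_{i+1} − x_{i+1}·y_i), indices taken mod 8.
Σ = (-21) + (-34) + (-46) + (-38) + (-17) + (-76) + (-40) + (-30) = -302
Area = |Σ|/2 = 151.

151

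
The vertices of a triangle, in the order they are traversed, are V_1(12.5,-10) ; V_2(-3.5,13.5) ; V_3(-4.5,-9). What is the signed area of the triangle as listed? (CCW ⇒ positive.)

191.75

Σ = (133.75) + (92.25) + (157.5) = 383.5
Signed area = Σ/2 = 191.75 (positive ⇒ counter-clockwise traversal).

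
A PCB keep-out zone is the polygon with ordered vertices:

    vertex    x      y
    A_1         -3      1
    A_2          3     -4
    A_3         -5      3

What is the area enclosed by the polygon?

1

Apply the surveyor's formula: 2A = Σ (x_i·y_{i+1} − x_{i+1}·y_i), indices taken mod 3.
Σ = (9) + (-11) + (4) = 2
Area = |Σ|/2 = 1.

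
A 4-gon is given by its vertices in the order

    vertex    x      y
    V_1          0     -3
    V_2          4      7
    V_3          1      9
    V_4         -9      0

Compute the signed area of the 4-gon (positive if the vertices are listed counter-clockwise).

74.5

Apply the shoelace formula: 2A = Σ (x_i·y_{i+1} − x_{i+1}·y_i), indices taken mod 4.
Σ = (12) + (29) + (81) + (27) = 149
Signed area = Σ/2 = 74.5 (positive ⇒ counter-clockwise traversal).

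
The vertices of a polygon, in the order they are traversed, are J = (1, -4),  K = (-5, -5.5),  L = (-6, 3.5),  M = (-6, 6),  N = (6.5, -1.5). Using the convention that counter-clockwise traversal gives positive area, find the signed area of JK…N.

J→K: (1)(-5.5) − (-5)(-4) = -25.5
K→L: (-5)(3.5) − (-6)(-5.5) = -50.5
L→M: (-6)(6) − (-6)(3.5) = -15
M→N: (-6)(-1.5) − (6.5)(6) = -30
N→J: (6.5)(-4) − (1)(-1.5) = -24.5
Σ = -145.5
Signed area = Σ/2 = -72.75 (negative ⇒ clockwise traversal).

-72.75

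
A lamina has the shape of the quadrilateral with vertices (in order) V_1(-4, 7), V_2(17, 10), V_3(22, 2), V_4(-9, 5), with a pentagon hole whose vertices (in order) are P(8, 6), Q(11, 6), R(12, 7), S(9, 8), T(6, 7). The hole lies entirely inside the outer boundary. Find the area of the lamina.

Outer boundary:
Apply the surveyor's formula: 2A = Σ (x_i·y_{i+1} − x_{i+1}·y_i), indices taken mod 4.
Σ = (-159) + (-186) + (128) + (-43) = -260
Area = |Σ|/2 = 130.
Hole:
Apply the shoelace (surveyor's) formula: 2A = Σ (x_i·y_{i+1} − x_{i+1}·y_i), indices taken mod 5.
Σ = (-18) + (5) + (33) + (15) + (-20) = 15
Area = |Σ|/2 = 7.5.
Net area = 130 − 7.5 = 122.5.

122.5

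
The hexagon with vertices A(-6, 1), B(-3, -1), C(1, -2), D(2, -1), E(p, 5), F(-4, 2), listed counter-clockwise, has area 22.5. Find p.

-4

Write out the shoelace sum; only the two edges meeting at E involve p:
2·Area = [(2·5 − p·(-1)) + (p·2 − (-4)·5)] + 27
       = 3·p + 57 = 45
⇒ p = -4.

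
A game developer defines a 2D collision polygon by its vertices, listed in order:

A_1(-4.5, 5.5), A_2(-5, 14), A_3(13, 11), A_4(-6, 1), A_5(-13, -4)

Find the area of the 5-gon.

123

Apply Gauss's area formula: 2A = Σ (x_i·y_{i+1} − x_{i+1}·y_i), indices taken mod 5.
Σ = (-35.5) + (-237) + (79) + (37) + (-89.5) = -246
Area = |Σ|/2 = 123.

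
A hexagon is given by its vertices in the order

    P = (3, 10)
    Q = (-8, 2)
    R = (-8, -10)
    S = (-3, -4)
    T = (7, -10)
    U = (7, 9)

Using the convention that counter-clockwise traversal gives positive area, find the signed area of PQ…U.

P→Q: (3)(2) − (-8)(10) = 86
Q→R: (-8)(-10) − (-8)(2) = 96
R→S: (-8)(-4) − (-3)(-10) = 2
S→T: (-3)(-10) − (7)(-4) = 58
T→U: (7)(9) − (7)(-10) = 133
U→P: (7)(10) − (3)(9) = 43
Σ = 418
Signed area = Σ/2 = 209 (positive ⇒ counter-clockwise traversal).

209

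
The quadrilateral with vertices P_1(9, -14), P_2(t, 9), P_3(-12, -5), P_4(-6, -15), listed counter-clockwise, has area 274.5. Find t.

The doubled signed area Σ (x_i y_{i+1} − x_{i+1} y_i) is linear in t.
With t=0 it equals 558; the coefficient of t is 9 (from the two edges through P_2).
So 9·t + 558 = 2·274.5 = 549 ⇒ t = -1.

-1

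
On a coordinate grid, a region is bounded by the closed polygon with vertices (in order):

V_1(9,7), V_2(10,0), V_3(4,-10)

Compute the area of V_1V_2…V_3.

Σ = (-70) + (-100) + (118) = -52
Area = |Σ|/2 = 26.

26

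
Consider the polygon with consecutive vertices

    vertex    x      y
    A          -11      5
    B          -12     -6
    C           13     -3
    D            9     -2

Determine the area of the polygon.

132

Σ = (126) + (114) + (1) + (23) = 264
Area = |Σ|/2 = 132.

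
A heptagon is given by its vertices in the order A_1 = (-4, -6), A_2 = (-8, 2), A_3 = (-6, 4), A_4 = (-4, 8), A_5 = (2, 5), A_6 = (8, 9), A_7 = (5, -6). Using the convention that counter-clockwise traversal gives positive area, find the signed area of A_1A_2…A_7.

Apply Gauss's area formula: 2A = Σ (x_i·y_{i+1} − x_{i+1}·y_i), indices taken mod 7.
Σ = (-56) + (-20) + (-32) + (-36) + (-22) + (-93) + (-54) = -313
Signed area = Σ/2 = -156.5 (negative ⇒ clockwise traversal).

-156.5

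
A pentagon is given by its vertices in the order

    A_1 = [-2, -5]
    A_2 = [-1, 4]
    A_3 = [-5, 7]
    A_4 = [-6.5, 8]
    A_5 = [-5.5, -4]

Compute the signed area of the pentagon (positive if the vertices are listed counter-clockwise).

Cross-terms: -13, 13, 5.5, 70, 19.5  ⇒  Σ = 95
Signed area = Σ/2 = 47.5 (positive ⇒ counter-clockwise traversal).

47.5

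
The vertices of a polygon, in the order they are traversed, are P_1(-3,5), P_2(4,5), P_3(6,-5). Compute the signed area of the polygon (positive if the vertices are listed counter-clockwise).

Apply Gauss's area formula: 2A = Σ (x_i·y_{i+1} − x_{i+1}·y_i), indices taken mod 3.
Cross-terms: -35, -50, 15  ⇒  Σ = -70
Signed area = Σ/2 = -35 (negative ⇒ clockwise traversal).

-35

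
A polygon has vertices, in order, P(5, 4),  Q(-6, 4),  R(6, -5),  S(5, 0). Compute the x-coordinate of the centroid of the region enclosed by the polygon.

Apply the shoelace (surveyor's) formula. First the cross-terms c_i = x_i·y_{i+1} − x_{i+1}·y_i:
  44, 6, 25, 20  ⇒  2A = 95, A = 47.5.
Then Σ (x_i + x_{i+1})·c_i = 431, so x̄ = 431 / (6·47.5) = 431/285.

431/285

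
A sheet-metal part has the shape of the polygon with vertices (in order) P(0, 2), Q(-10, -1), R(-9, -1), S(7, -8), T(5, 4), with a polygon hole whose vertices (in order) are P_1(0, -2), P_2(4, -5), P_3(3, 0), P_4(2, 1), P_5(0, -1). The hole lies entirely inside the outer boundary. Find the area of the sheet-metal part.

Outer boundary:
Apply Gauss's area formula: 2A = Σ (x_i·y_{i+1} − x_{i+1}·y_i), indices taken mod 5.
P→Q: (0)(-1) − (-10)(2) = 20
Q→R: (-10)(-1) − (-9)(-1) = 1
R→S: (-9)(-8) − (7)(-1) = 79
S→T: (7)(4) − (5)(-8) = 68
T→P: (5)(2) − (0)(4) = 10
Σ = 178
Area = |Σ|/2 = 89.
Hole:
Apply Gauss's area formula: 2A = Σ (x_i·y_{i+1} − x_{i+1}·y_i), indices taken mod 5.
Σ = (8) + (15) + (3) + (-2) + (0) = 24
Area = |Σ|/2 = 12.
Net area = 89 − 12 = 77.

77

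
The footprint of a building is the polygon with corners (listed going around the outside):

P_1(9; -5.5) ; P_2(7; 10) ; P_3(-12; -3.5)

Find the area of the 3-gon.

160.75

Apply Gauss's area formula: 2A = Σ (x_i·y_{i+1} − x_{i+1}·y_i), indices taken mod 3.
P_1→P_2: (9)(10) − (7)(-5.5) = 128.5
P_2→P_3: (7)(-3.5) − (-12)(10) = 95.5
P_3→P_1: (-12)(-5.5) − (9)(-3.5) = 97.5
Σ = 321.5
Area = |Σ|/2 = 160.75.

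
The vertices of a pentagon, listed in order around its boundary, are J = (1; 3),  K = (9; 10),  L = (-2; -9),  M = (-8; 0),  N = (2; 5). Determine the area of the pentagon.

94.5

Cross-terms: -17, -61, -72, -40, 1  ⇒  Σ = -189
Area = |Σ|/2 = 94.5.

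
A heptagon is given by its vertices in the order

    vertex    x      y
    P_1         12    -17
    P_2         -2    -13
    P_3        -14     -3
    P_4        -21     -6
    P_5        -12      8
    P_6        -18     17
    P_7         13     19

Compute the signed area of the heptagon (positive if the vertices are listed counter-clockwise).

Apply the shoelace (surveyor's) formula: 2A = Σ (x_i·y_{i+1} − x_{i+1}·y_i), indices taken mod 7.
Σ = (-190) + (-176) + (21) + (-240) + (-60) + (-563) + (-449) = -1657
Signed area = Σ/2 = -828.5 (negative ⇒ clockwise traversal).

-828.5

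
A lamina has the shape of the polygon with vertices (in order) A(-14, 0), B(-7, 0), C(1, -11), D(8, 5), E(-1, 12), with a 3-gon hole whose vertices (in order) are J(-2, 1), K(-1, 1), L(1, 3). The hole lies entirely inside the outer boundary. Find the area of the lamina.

Outer boundary:
Apply the shoelace (surveyor's) formula: 2A = Σ (x_i·y_{i+1} − x_{i+1}·y_i), indices taken mod 5.
Σ = (0) + (77) + (93) + (101) + (168) = 439
Area = |Σ|/2 = 219.5.
Hole:
Cross-terms: -1, -4, 7  ⇒  Σ = 2
Area = |Σ|/2 = 1.
Net area = 219.5 − 1 = 218.5.

218.5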